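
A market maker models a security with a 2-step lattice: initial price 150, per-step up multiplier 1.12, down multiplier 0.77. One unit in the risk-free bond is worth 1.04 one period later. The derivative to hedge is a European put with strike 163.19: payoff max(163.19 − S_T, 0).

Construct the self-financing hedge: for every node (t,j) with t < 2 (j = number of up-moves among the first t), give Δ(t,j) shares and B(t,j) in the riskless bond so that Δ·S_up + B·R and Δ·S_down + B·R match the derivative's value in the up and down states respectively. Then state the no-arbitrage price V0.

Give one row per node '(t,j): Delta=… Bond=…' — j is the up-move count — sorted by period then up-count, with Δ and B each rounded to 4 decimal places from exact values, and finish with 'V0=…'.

No-arbitrage ⇒ martingale measure with p* = (R−d)/(u−d) = 0.7714.
At expiry t=2: V(2,0)=74.2550, V(2,1)=33.8300, V(2,2)=0.0000
(1,0): S=115.5000. Δ = (V_up−V_dn)/(S_up−S_dn) = (33.8300−74.2550)/(129.3600−88.9350) = -1.0000. V = [p*·33.8300 + (1−p*)·74.2550]/1.04 = 41.4135. B = V − Δ·S = 156.9135.
(1,1): S=168.0000. Δ = (V_up−V_dn)/(S_up−S_dn) = (0.0000−33.8300)/(188.1600−129.3600) = -0.5753. V = [p*·0.0000 + (1−p*)·33.8300]/1.04 = 7.4352. B = V − Δ·S = 104.0923.
(0,0): S=150.0000. Δ = (V_up−V_dn)/(S_up−S_dn) = (7.4352−41.4135)/(168.0000−115.5000) = -0.6472. V = [p*·7.4352 + (1−p*)·41.4135]/1.04 = 14.6170. B = V − Δ·S = 111.6978.
The time-0 hedge costs 14.6170, which is the no-arbitrage price.

(0,0): Delta=-0.6472 Bond=111.6978
(1,0): Delta=-1.0000 Bond=156.9135
(1,1): Delta=-0.5753 Bond=104.0923
V0=14.6170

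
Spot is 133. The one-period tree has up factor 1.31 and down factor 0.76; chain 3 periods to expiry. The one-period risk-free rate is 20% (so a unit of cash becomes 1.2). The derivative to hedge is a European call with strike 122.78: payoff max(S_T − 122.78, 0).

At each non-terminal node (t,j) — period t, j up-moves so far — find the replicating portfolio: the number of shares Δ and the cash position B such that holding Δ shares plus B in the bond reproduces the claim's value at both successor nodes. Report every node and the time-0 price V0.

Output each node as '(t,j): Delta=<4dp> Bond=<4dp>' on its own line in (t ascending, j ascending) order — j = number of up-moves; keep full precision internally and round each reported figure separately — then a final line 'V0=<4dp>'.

Under the risk-neutral measure, an up-move has probability p* = (R−d)/(u−d) = 0.8000 and values discount at R = 1.2.
Payoff layer (t=3): V(3,0)=0.0000, V(3,1)=0.0000, V(3,2)=50.6834, V(3,3)=176.2161
  t=2,j=0: stock 76.8208 → up 100.6352 (V=0.0000), down 58.3838 (V=0.0000). Price 0.0000; hedge Δ=0.0000, bond B=0.0000.
  t=2,j=1: stock 132.4148 → up 173.4634 (V=50.6834), down 100.6352 (V=0.0000). Price 33.7889; hedge Δ=0.6959, bond B=-58.3627.
  t=2,j=2: stock 228.2413 → up 298.9961 (V=176.2161), down 173.4634 (V=50.6834). Price 125.9246; hedge Δ=1.0000, bond B=-102.3167.
  t=1,j=0: stock 101.0800 → up 132.4148 (V=33.7889), down 76.8208 (V=0.0000). Price 22.5260; hedge Δ=0.6078, bond B=-38.9085.
  t=1,j=1: stock 174.2300 → up 228.2413 (V=125.9246), down 132.4148 (V=33.7889). Price 89.5812; hedge Δ=0.9615, bond B=-77.9382.
  t=0,j=0: stock 133.0000 → up 174.2300 (V=89.5812), down 101.0800 (V=22.5260). Price 63.4752; hedge Δ=0.9167, bond B=-58.4436.
Check: Δ(0,0)·S0 + B(0,0) = 63.4752 = V0.

(0,0): Delta=0.9167 Bond=-58.4436
(1,0): Delta=0.6078 Bond=-38.9085
(1,1): Delta=0.9615 Bond=-77.9382
(2,0): Delta=0.0000 Bond=0.0000
(2,1): Delta=0.6959 Bond=-58.3627
(2,2): Delta=1.0000 Bond=-102.3167
V0=63.4752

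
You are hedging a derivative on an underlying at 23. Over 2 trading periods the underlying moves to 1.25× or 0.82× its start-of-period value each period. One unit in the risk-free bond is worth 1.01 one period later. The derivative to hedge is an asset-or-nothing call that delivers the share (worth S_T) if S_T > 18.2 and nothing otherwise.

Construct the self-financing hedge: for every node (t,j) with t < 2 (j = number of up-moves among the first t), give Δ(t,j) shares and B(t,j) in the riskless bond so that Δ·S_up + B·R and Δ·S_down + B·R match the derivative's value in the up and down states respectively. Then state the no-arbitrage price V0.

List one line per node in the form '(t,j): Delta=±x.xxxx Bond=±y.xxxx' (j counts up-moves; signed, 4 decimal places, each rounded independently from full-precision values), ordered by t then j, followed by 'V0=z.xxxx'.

(0,0): Delta=1.8641 Bond=-24.5978
(1,0): Delta=2.9070 Bond=-44.5119
(1,1): Delta=1.0000 Bond=0.0000
V0=18.2772

Under the risk-neutral measure, an up-move has probability p* = (R−d)/(u−d) = 0.4419 and values discount at R = 1.01.
Terminal payoffs: V(2,0)=0.0000, V(2,1)=23.5750, V(2,2)=35.9375
  t=1,j=0: stock 18.8600 → up 23.5750 (V=23.5750), down 15.4652 (V=0.0000). Price 10.3137; hedge Δ=2.9070, bond B=-44.5119.
  t=1,j=1: stock 28.7500 → up 35.9375 (V=35.9375), down 23.5750 (V=23.5750). Price 28.7500; hedge Δ=1.0000, bond B=0.0000.
  t=0,j=0: stock 23.0000 → up 28.7500 (V=28.7500), down 18.8600 (V=10.3137). Price 18.2772; hedge Δ=1.8641, bond B=-24.5978.
Each (Δ,B) replicates both successor values, so the strategy is self-financing and V0 is arbitrage-free.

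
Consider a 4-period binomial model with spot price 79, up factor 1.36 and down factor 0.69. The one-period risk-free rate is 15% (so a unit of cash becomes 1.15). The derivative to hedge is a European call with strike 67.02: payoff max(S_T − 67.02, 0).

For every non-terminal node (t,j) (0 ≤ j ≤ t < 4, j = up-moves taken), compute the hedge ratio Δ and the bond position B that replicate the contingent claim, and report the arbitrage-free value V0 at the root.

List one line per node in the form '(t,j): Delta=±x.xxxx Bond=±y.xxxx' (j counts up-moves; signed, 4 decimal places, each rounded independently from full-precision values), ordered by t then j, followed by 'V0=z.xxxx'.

Under the risk-neutral measure, an up-move has probability p* = (R−d)/(u−d) = 0.6866 and values discount at R = 1.15.
Terminal payoffs: V(4,0)=0.0000, V(4,1)=0.0000, V(4,2)=2.5470, V(4,3)=70.0975, V(4,4)=203.2406
  t=3,j=0: stock 25.9522 → up 35.2950 (V=0.0000), down 17.9070 (V=0.0000). Price 0.0000; hedge Δ=0.0000, bond B=0.0000.
  t=3,j=1: stock 51.1522 → up 69.5670 (V=2.5470), down 35.2950 (V=0.0000). Price 1.5206; hedge Δ=0.0743, bond B=-2.2809.
  t=3,j=2: stock 100.8217 → up 137.1175 (V=70.0975), down 69.5670 (V=2.5470). Price 42.5434; hedge Δ=1.0000, bond B=-58.2783.
  t=3,j=3: stock 198.7210 → up 270.2606 (V=203.2406), down 137.1175 (V=70.0975). Price 140.4428; hedge Δ=1.0000, bond B=-58.2783.
  t=2,j=0: stock 37.6119 → up 51.1522 (V=1.5206), down 25.9522 (V=0.0000). Price 0.9078; hedge Δ=0.0603, bond B=-1.3617.
  t=2,j=1: stock 74.1336 → up 100.8217 (V=42.5434), down 51.1522 (V=1.5206). Price 25.8135; hedge Δ=0.8259, bond B=-35.4146.
  t=2,j=2: stock 146.1184 → up 198.7210 (V=140.4428), down 100.8217 (V=42.5434). Price 95.4417; hedge Δ=1.0000, bond B=-50.6767.
  t=1,j=0: stock 54.5100 → up 74.1336 (V=25.8135), down 37.6119 (V=0.9078). Price 15.6585; hedge Δ=0.6819, bond B=-21.5142.
  t=1,j=1: stock 107.4400 → up 146.1184 (V=95.4417), down 74.1336 (V=25.8135). Price 64.0156; hedge Δ=0.9673, bond B=-39.9070.
  t=0,j=0: stock 79.0000 → up 107.4400 (V=64.0156), down 54.5100 (V=15.6585). Price 42.4860; hedge Δ=0.9136, bond B=-29.6888.
The time-0 hedge costs 42.4860, which is the no-arbitrage price.

(0,0): Delta=0.9136 Bond=-29.6888
(1,0): Delta=0.6819 Bond=-21.5142
(1,1): Delta=0.9673 Bond=-39.9070
(2,0): Delta=0.0603 Bond=-1.3617
(2,1): Delta=0.8259 Bond=-35.4146
(2,2): Delta=1.0000 Bond=-50.6767
(3,0): Delta=0.0000 Bond=0.0000
(3,1): Delta=0.0743 Bond=-2.2809
(3,2): Delta=1.0000 Bond=-58.2783
(3,3): Delta=1.0000 Bond=-58.2783
V0=42.4860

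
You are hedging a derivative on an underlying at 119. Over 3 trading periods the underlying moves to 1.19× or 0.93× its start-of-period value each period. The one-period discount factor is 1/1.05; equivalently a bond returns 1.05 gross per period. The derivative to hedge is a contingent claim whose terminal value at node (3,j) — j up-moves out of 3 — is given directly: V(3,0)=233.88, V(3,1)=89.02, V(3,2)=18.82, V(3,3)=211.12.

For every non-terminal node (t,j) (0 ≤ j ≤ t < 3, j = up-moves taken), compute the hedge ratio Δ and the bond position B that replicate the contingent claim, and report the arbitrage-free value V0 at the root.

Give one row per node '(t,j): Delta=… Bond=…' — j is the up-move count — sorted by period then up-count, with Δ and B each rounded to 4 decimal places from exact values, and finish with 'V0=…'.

No-arbitrage ⇒ martingale measure with p* = (R−d)/(u−d) = 0.4615.
Terminal payoffs: V(3,0)=233.8800, V(3,1)=89.0200, V(3,2)=18.8200, V(3,3)=211.1200
(2,0): S=102.9231. Δ = (V_up−V_dn)/(S_up−S_dn) = (89.0200−233.8800)/(122.4785−95.7185) = -5.4133. V = [p*·89.0200 + (1−p*)·233.8800]/1.05 = 159.0681. B = V − Δ·S = 716.2220.
(2,1): S=131.6973. Δ = (V_up−V_dn)/(S_up−S_dn) = (18.8200−89.0200)/(156.7198−122.4785) = -2.0502. V = [p*·18.8200 + (1−p*)·89.0200]/1.05 = 53.9238. B = V − Δ·S = 323.9238.
(2,2): S=168.5159. Δ = (V_up−V_dn)/(S_up−S_dn) = (211.1200−18.8200)/(200.5339−156.7198) = 4.3890. V = [p*·211.1200 + (1−p*)·18.8200]/1.05 = 102.4513. B = V − Δ·S = -637.1641.
(1,0): S=110.6700. Δ = (V_up−V_dn)/(S_up−S_dn) = (53.9238−159.0681)/(131.6973−102.9231) = -3.6541. V = [p*·53.9238 + (1−p*)·159.0681]/1.05 = 105.2762. B = V − Δ·S = 509.6774.
(1,1): S=141.6100. Δ = (V_up−V_dn)/(S_up−S_dn) = (102.4513−53.9238)/(168.5159−131.6973) = 1.3180. V = [p*·102.4513 + (1−p*)·53.9238]/1.05 = 72.6868. B = V − Δ·S = -113.9574.
(0,0): S=119.0000. Δ = (V_up−V_dn)/(S_up−S_dn) = (72.6868−105.2762)/(141.6100−110.6700) = -1.0533. V = [p*·72.6868 + (1−p*)·105.2762]/1.05 = 85.9380. B = V − Δ·S = 211.2819.
Each (Δ,B) replicates both successor values, so the strategy is self-financing and V0 is arbitrage-free.

(0,0): Delta=-1.0533 Bond=211.2819
(1,0): Delta=-3.6541 Bond=509.6774
(1,1): Delta=1.3180 Bond=-113.9574
(2,0): Delta=-5.4133 Bond=716.2220
(2,1): Delta=-2.0502 Bond=323.9238
(2,2): Delta=4.3890 Bond=-637.1641
V0=85.9380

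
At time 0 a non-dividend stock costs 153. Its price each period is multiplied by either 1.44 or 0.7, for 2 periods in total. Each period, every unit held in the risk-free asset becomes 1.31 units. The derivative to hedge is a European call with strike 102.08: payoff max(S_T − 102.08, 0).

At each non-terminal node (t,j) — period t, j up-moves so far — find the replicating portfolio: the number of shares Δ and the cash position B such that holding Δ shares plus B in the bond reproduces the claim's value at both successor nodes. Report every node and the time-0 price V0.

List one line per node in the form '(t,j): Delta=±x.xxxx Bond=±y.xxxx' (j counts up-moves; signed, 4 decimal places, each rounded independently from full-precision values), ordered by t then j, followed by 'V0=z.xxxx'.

(0,0): Delta=0.9679 Bond=-54.0833
(1,0): Delta=0.6579 Bond=-37.6530
(1,1): Delta=1.0000 Bond=-77.9237
V0=94.0038

Under the risk-neutral measure, an up-move has probability p* = (R−d)/(u−d) = 0.8243 and values discount at R = 1.31.
Terminal payoffs: V(2,0)=0.0000, V(2,1)=52.1440, V(2,2)=215.1808
(1,0): S=107.1000. Δ = (V_up−V_dn)/(S_up−S_dn) = (52.1440−0.0000)/(154.2240−74.9700) = 0.6579. V = [p*·52.1440 + (1−p*)·0.0000]/1.31 = 32.8119. B = V − Δ·S = -37.6530.
(1,1): S=220.3200. Δ = (V_up−V_dn)/(S_up−S_dn) = (215.1808−52.1440)/(317.2608−154.2240) = 1.0000. V = [p*·215.1808 + (1−p*)·52.1440]/1.31 = 142.3963. B = V − Δ·S = -77.9237.
(0,0): S=153.0000. Δ = (V_up−V_dn)/(S_up−S_dn) = (142.3963−32.8119)/(220.3200−107.1000) = 0.9679. V = [p*·142.3963 + (1−p*)·32.8119]/1.31 = 94.0038. B = V − Δ·S = -54.0833.
Root portfolio cost Δ·153+B reproduces V0=94.0038.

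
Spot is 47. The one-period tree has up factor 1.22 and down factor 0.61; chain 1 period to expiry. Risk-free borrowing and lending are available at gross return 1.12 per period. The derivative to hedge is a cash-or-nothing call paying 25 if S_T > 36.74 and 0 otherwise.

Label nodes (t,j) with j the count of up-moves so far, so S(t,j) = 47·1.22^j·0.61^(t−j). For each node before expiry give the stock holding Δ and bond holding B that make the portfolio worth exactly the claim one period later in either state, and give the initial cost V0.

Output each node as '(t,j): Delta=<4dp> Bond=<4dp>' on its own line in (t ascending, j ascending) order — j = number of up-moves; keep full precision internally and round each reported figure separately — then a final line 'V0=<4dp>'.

(0,0): Delta=0.8720 Bond=-22.3214
V0=18.6622

Since d<R<u, set p* = (R−d)/(u−d) = 0.8361; price each node as the discounted p*-expectation of its children.
Terminal payoffs: V(1,0)=0.0000, V(1,1)=25.0000
  t=0,j=0: stock 47.0000 → up 57.3400 (V=25.0000), down 28.6700 (V=0.0000). Price 18.6622; hedge Δ=0.8720, bond B=-22.3214.
Self-financing check: at every node Δ·S+B equals the discounted successor values.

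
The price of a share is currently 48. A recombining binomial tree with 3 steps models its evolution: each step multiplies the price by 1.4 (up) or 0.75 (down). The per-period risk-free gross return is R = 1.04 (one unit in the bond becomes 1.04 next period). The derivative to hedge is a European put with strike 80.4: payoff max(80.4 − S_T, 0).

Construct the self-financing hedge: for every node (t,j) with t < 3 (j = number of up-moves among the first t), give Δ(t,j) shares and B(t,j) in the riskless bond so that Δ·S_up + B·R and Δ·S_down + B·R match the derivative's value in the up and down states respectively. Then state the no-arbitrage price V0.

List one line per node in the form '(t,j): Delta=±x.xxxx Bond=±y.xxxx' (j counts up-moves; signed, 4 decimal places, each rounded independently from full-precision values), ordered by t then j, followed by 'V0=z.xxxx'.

(0,0): Delta=-0.6973 Bond=60.9983
(1,0): Delta=-1.0000 Bond=74.3343
(1,1): Delta=-0.4960 Bond=49.9121
(2,0): Delta=-1.0000 Bond=77.3077
(2,1): Delta=-1.0000 Bond=77.3077
(2,2): Delta=-0.1609 Bond=20.3787
V0=27.5264

Since d<R<u, set p* = (R−d)/(u−d) = 0.4462; price each node as the discounted p*-expectation of its children.
Terminal values V(3,·): V(3,0)=60.1500, V(3,1)=42.6000, V(3,2)=9.8400, V(3,3)=0.0000
  t=2,j=0: stock 27.0000 → up 37.8000 (V=42.6000), down 20.2500 (V=60.1500). Price 50.3077; hedge Δ=-1.0000, bond B=77.3077.
  t=2,j=1: stock 50.4000 → up 70.5600 (V=9.8400), down 37.8000 (V=42.6000). Price 26.9077; hedge Δ=-1.0000, bond B=77.3077.
  t=2,j=2: stock 94.0800 → up 131.7120 (V=0.0000), down 70.5600 (V=9.8400). Price 5.2402; hedge Δ=-0.1609, bond B=20.3787.
  t=1,j=0: stock 36.0000 → up 50.4000 (V=26.9077), down 27.0000 (V=50.3077). Price 38.3343; hedge Δ=-1.0000, bond B=74.3343.
  t=1,j=1: stock 67.2000 → up 94.0800 (V=5.2402), down 50.4000 (V=26.9077). Price 16.5776; hedge Δ=-0.4960, bond B=49.9121.
  t=0,j=0: stock 48.0000 → up 67.2000 (V=16.5776), down 36.0000 (V=38.3343). Price 27.5264; hedge Δ=-0.6973, bond B=60.9983.
Root portfolio cost Δ·48+B reproduces V0=27.5264.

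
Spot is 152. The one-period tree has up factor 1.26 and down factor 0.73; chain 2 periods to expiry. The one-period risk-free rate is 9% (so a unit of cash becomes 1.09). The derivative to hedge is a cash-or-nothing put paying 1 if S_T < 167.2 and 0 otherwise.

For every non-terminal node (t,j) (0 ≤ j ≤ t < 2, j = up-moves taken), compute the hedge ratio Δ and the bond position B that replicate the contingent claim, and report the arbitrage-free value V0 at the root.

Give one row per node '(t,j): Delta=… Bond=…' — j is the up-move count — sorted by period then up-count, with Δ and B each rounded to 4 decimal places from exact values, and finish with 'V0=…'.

(0,0): Delta=-0.0077 Bond=1.6291
(1,0): Delta=0.0000 Bond=0.9174
(1,1): Delta=-0.0099 Bond=2.1811
V0=0.4534

Risk-neutral probability p* = (R−d)/(u−d) = (1.09−0.73)/(1.26−0.73) = 0.6792.
Payoff layer (t=2): V(2,0)=1.0000, V(2,1)=1.0000, V(2,2)=0.0000
  t=1,j=0: stock 110.9600 → up 139.8096 (V=1.0000), down 81.0008 (V=1.0000). Price 0.9174; hedge Δ=0.0000, bond B=0.9174.
  t=1,j=1: stock 191.5200 → up 241.3152 (V=0.0000), down 139.8096 (V=1.0000). Price 0.2943; hedge Δ=-0.0099, bond B=2.1811.
  t=0,j=0: stock 152.0000 → up 191.5200 (V=0.2943), down 110.9600 (V=0.9174). Price 0.4534; hedge Δ=-0.0077, bond B=1.6291.
Each (Δ,B) replicates both successor values, so the strategy is self-financing and V0 is arbitrage-free.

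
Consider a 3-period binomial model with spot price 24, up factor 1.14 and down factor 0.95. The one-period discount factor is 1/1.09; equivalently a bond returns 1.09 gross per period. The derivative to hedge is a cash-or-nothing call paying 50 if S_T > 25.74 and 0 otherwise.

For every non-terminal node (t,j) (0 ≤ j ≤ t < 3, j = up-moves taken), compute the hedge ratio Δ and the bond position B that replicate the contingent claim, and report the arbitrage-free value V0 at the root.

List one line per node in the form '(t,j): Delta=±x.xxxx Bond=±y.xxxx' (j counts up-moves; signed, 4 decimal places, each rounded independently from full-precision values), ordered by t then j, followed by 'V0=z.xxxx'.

(0,0): Delta=3.5791 Bond=-53.9031
(1,0): Delta=7.8024 Bond=-155.0463
(1,1): Delta=2.3221 Bond=-24.3644
(2,0): Delta=0.0000 Bond=0.0000
(2,1): Delta=10.1246 Bond=-229.3578
(2,2): Delta=0.0000 Bond=45.8716
V0=31.9951

Since d<R<u, set p* = (R−d)/(u−d) = 0.7368; price each node as the discounted p*-expectation of its children.
Terminal payoffs: V(3,0)=0.0000, V(3,1)=0.0000, V(3,2)=50.0000, V(3,3)=50.0000
(2,0): S=21.6600. Δ = (V_up−V_dn)/(S_up−S_dn) = (0.0000−0.0000)/(24.6924−20.5770) = 0.0000. V = [p*·0.0000 + (1−p*)·0.0000]/1.09 = 0.0000. B = V − Δ·S = 0.0000.
(2,1): S=25.9920. Δ = (V_up−V_dn)/(S_up−S_dn) = (50.0000−0.0000)/(29.6309−24.6924) = 10.1246. V = [p*·50.0000 + (1−p*)·0.0000]/1.09 = 33.8001. B = V − Δ·S = -229.3578.
(2,2): S=31.1904. Δ = (V_up−V_dn)/(S_up−S_dn) = (50.0000−50.0000)/(35.5571−29.6309) = 0.0000. V = [p*·50.0000 + (1−p*)·50.0000]/1.09 = 45.8716. B = V − Δ·S = 45.8716.
(1,0): S=22.8000. Δ = (V_up−V_dn)/(S_up−S_dn) = (33.8001−0.0000)/(25.9920−21.6600) = 7.8024. V = [p*·33.8001 + (1−p*)·0.0000]/1.09 = 22.8489. B = V − Δ·S = -155.0463.
(1,1): S=27.3600. Δ = (V_up−V_dn)/(S_up−S_dn) = (45.8716−33.8001)/(31.1904−25.9920) = 2.3221. V = [p*·45.8716 + (1−p*)·33.8001]/1.09 = 39.1696. B = V − Δ·S = -24.3644.
(0,0): S=24.0000. Δ = (V_up−V_dn)/(S_up−S_dn) = (39.1696−22.8489)/(27.3600−22.8000) = 3.5791. V = [p*·39.1696 + (1−p*)·22.8489]/1.09 = 31.9951. B = V − Δ·S = -53.9031.
Check: Δ(0,0)·S0 + B(0,0) = 31.9951 = V0.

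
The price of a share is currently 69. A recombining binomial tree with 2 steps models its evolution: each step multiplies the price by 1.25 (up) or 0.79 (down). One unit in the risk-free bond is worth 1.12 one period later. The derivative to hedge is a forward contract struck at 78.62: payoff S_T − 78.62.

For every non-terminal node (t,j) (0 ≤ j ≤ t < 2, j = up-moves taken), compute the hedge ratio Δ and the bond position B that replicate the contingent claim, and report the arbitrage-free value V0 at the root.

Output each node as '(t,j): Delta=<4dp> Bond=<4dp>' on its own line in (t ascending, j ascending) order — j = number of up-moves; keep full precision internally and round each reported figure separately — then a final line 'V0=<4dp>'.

(0,0): Delta=1.0000 Bond=-62.6754
(1,0): Delta=1.0000 Bond=-70.1964
(1,1): Delta=1.0000 Bond=-70.1964
V0=6.3246

Under the risk-neutral measure, an up-move has probability p* = (R−d)/(u−d) = 0.7174 and values discount at R = 1.12.
Payoff layer (t=2): V(2,0)=-35.5571, V(2,1)=-10.4825, V(2,2)=29.1925
(1,0): S=54.5100. Δ = (V_up−V_dn)/(S_up−S_dn) = (-10.4825−-35.5571)/(68.1375−43.0629) = 1.0000. V = [p*·-10.4825 + (1−p*)·-35.5571]/1.12 = -15.6864. B = V − Δ·S = -70.1964.
(1,1): S=86.2500. Δ = (V_up−V_dn)/(S_up−S_dn) = (29.1925−-10.4825)/(107.8125−68.1375) = 1.0000. V = [p*·29.1925 + (1−p*)·-10.4825]/1.12 = 16.0536. B = V − Δ·S = -70.1964.
(0,0): S=69.0000. Δ = (V_up−V_dn)/(S_up−S_dn) = (16.0536−-15.6864)/(86.2500−54.5100) = 1.0000. V = [p*·16.0536 + (1−p*)·-15.6864]/1.12 = 6.3246. B = V − Δ·S = -62.6754.
Root portfolio cost Δ·69+B reproduces V0=6.3246.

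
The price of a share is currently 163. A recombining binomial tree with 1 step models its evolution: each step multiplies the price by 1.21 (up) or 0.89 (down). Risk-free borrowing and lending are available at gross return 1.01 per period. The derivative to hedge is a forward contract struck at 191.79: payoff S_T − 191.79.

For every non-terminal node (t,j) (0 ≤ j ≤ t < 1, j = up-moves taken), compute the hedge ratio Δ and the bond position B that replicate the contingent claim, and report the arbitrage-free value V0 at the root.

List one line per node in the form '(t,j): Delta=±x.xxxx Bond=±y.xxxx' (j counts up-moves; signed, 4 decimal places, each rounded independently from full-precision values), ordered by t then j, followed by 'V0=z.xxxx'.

Under the risk-neutral measure, an up-move has probability p* = (R−d)/(u−d) = 0.3750 and values discount at R = 1.01.
Terminal values V(1,·): V(1,0)=-46.7200, V(1,1)=5.4400
  t=0,j=0: stock 163.0000 → up 197.2300 (V=5.4400), down 145.0700 (V=-46.7200). Price -26.8911; hedge Δ=1.0000, bond B=-189.8911.
The time-0 hedge costs -26.8911, which is the no-arbitrage price.

(0,0): Delta=1.0000 Bond=-189.8911
V0=-26.8911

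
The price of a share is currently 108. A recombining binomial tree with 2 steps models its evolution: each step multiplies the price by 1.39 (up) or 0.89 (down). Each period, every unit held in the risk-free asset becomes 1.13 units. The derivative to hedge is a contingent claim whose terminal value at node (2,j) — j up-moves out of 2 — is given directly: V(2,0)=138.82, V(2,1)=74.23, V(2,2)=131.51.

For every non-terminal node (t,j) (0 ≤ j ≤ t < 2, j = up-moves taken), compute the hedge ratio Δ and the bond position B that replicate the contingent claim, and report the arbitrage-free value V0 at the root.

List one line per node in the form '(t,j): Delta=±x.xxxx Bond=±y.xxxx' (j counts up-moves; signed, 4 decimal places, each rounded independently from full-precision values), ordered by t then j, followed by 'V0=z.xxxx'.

Since d<R<u, set p* = (R−d)/(u−d) = 0.4800; price each node as the discounted p*-expectation of its children.
Payoff layer (t=2): V(2,0)=138.8200, V(2,1)=74.2300, V(2,2)=131.5100
  t=1,j=0: stock 96.1200 → up 133.6068 (V=74.2300), down 85.5468 (V=138.8200). Price 95.4131; hedge Δ=-1.3439, bond B=224.5931.
  t=1,j=1: stock 150.1200 → up 208.6668 (V=131.5100), down 133.6068 (V=74.2300). Price 90.0216; hedge Δ=0.7631, bond B=-24.5384.
  t=0,j=0: stock 108.0000 → up 150.1200 (V=90.0216), down 96.1200 (V=95.4131). Price 82.1462; hedge Δ=-0.0998, bond B=92.9292.
Self-financing check: at every node Δ·S+B equals the discounted successor values.

(0,0): Delta=-0.0998 Bond=92.9292
(1,0): Delta=-1.3439 Bond=224.5931
(1,1): Delta=0.7631 Bond=-24.5384
V0=82.1462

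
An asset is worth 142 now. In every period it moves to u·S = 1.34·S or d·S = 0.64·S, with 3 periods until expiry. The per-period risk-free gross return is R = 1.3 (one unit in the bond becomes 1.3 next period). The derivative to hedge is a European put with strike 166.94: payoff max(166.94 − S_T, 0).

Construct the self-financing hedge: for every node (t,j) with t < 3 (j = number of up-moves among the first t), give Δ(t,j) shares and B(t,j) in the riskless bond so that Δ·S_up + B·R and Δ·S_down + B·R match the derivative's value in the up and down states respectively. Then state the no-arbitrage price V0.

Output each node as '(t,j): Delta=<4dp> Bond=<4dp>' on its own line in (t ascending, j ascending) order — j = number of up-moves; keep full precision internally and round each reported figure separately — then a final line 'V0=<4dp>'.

No-arbitrage ⇒ martingale measure with p* = (R−d)/(u−d) = 0.9429.
Terminal payoffs: V(3,0)=129.7156, V(3,1)=89.0013, V(3,2)=3.7559, V(3,3)=0.0000
  t=2,j=0: stock 58.1632 → up 77.9387 (V=89.0013), down 37.2244 (V=129.7156). Price 70.2522; hedge Δ=-1.0000, bond B=128.4154.
  t=2,j=1: stock 121.7792 → up 163.1841 (V=3.7559), down 77.9387 (V=89.0013). Price 6.6362; hedge Δ=-1.0000, bond B=128.4154.
  t=2,j=2: stock 254.9752 → up 341.6668 (V=0.0000), down 163.1841 (V=3.7559). Price 0.1651; hedge Δ=-0.0210, bond B=5.5306.
  t=1,j=0: stock 90.8800 → up 121.7792 (V=6.6362), down 58.1632 (V=70.2522). Price 7.9011; hedge Δ=-1.0000, bond B=98.7811.
  t=1,j=1: stock 190.2800 → up 254.9752 (V=0.1651), down 121.7792 (V=6.6362). Price 0.4114; hedge Δ=-0.0486, bond B=9.6559.
  t=0,j=0: stock 142.0000 → up 190.2800 (V=0.4114), down 90.8800 (V=7.9011). Price 0.6457; hedge Δ=-0.0753, bond B=11.3452.
Each (Δ,B) replicates both successor values, so the strategy is self-financing and V0 is arbitrage-free.

(0,0): Delta=-0.0753 Bond=11.3452
(1,0): Delta=-1.0000 Bond=98.7811
(1,1): Delta=-0.0486 Bond=9.6559
(2,0): Delta=-1.0000 Bond=128.4154
(2,1): Delta=-1.0000 Bond=128.4154
(2,2): Delta=-0.0210 Bond=5.5306
V0=0.6457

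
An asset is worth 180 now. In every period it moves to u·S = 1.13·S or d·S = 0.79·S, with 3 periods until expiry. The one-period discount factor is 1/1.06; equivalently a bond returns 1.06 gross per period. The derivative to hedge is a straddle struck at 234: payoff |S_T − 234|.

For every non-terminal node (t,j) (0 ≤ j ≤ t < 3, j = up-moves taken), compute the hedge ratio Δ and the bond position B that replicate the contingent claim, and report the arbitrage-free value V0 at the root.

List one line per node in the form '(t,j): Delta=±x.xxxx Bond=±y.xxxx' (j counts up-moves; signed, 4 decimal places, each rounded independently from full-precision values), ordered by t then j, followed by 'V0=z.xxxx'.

The replicating-portfolio and risk-neutral prices coincide; use p* = (1.06−0.79)/(1.13−0.79) = 0.7941 for the latter.
Terminal payoffs: V(3,0)=145.2530, V(3,1)=107.0581, V(3,2)=52.4248, V(3,3)=25.7215
  t=2,j=0: stock 112.3380 → up 126.9419 (V=107.0581), down 88.7470 (V=145.2530). Price 108.4167; hedge Δ=-1.0000, bond B=220.7547.
  t=2,j=1: stock 160.6860 → up 181.5752 (V=52.4248), down 126.9419 (V=107.0581). Price 60.0687; hedge Δ=-1.0000, bond B=220.7547.
  t=2,j=2: stock 229.8420 → up 259.7215 (V=25.7215), down 181.5752 (V=52.4248). Price 29.4521; hedge Δ=-0.3417, bond B=107.9914.
  t=1,j=0: stock 142.2000 → up 160.6860 (V=60.0687), down 112.3380 (V=108.4167). Price 66.0592; hedge Δ=-1.0000, bond B=208.2592.
  t=1,j=1: stock 203.4000 → up 229.8420 (V=29.4521), down 160.6860 (V=60.0687). Price 33.7316; hedge Δ=-0.4427, bond B=123.7805.
  t=0,j=0: stock 180.0000 → up 203.4000 (V=33.7316), down 142.2000 (V=66.0592). Price 38.1012; hedge Δ=-0.5282, bond B=133.1823.
The time-0 hedge costs 38.1012, which is the no-arbitrage price.

(0,0): Delta=-0.5282 Bond=133.1823
(1,0): Delta=-1.0000 Bond=208.2592
(1,1): Delta=-0.4427 Bond=123.7805
(2,0): Delta=-1.0000 Bond=220.7547
(2,1): Delta=-1.0000 Bond=220.7547
(2,2): Delta=-0.3417 Bond=107.9914
V0=38.1012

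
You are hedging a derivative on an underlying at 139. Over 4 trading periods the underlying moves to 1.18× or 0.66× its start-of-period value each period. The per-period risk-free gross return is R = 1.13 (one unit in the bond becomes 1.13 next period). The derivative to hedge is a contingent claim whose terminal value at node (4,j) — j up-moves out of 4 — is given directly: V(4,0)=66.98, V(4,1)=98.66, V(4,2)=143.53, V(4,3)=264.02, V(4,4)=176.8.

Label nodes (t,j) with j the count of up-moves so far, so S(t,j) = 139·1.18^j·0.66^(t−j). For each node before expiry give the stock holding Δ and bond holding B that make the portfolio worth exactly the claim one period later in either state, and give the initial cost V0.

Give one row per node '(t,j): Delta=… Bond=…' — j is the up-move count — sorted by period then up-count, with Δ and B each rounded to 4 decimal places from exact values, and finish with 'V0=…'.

(0,0): Delta=-0.3342 Bond=168.9964
(1,0): Delta=1.7488 Bond=-0.1258
(1,1): Delta=-0.4581 Bond=211.2948
(2,0): Delta=1.2255 Bond=31.5398
(2,1): Delta=1.7799 Bond=-3.5126
(2,2): Delta=-0.5913 Bond=264.5372
(3,0): Delta=1.5245 Bond=23.6909
(3,1): Delta=1.2077 Bond=36.9112
(3,2): Delta=1.8139 Bond=-8.3182
(3,3): Delta=-0.7344 Bond=331.6127
V0=122.5421

No-arbitrage ⇒ martingale measure with p* = (R−d)/(u−d) = 0.9038.
Terminal payoffs: V(4,0)=66.9800, V(4,1)=98.6600, V(4,2)=143.5300, V(4,3)=264.0200, V(4,4)=176.8000
Node (3,0) S=39.9619: V=(p*·98.6600+(1−p*)·66.9800)/1.13=84.6140; Δ=(98.6600−66.9800)/(47.1551−26.3749)=1.5245; B=V−Δ·S=23.6909
Node (3,1) S=71.4471: V=(p*·143.5300+(1−p*)·98.6600)/1.13=123.1996; Δ=(143.5300−98.6600)/(84.3076−47.1551)=1.2077; B=V−Δ·S=36.9112
Node (3,2) S=127.7388: V=(p*·264.0200+(1−p*)·143.5300)/1.13=223.3933; Δ=(264.0200−143.5300)/(150.7318−84.3076)=1.8139; B=V−Δ·S=-8.3182
Node (3,3) S=228.3814: V=(p*·176.8000+(1−p*)·264.0200)/1.13=163.8819; Δ=(176.8000−264.0200)/(269.4901−150.7318)=-0.7344; B=V−Δ·S=331.6127
Node (2,0) S=60.5484: V=(p*·123.1996+(1−p*)·84.6140)/1.13=105.7429; Δ=(123.1996−84.6140)/(71.4471−39.9619)=1.2255; B=V−Δ·S=31.5398
Node (2,1) S=108.2532: V=(p*·223.3933+(1−p*)·123.1996)/1.13=189.1675; Δ=(223.3933−123.1996)/(127.7388−71.4471)=1.7799; B=V−Δ·S=-3.5126
Node (2,2) S=193.5436: V=(p*·163.8819+(1−p*)·223.3933)/1.13=150.0922; Δ=(163.8819−223.3933)/(228.3814−127.7388)=-0.5913; B=V−Δ·S=264.5372
Node (1,0) S=91.7400: V=(p*·189.1675+(1−p*)·105.7429)/1.13=160.3061; Δ=(189.1675−105.7429)/(108.2532−60.5484)=1.7488; B=V−Δ·S=-0.1258
Node (1,1) S=164.0200: V=(p*·150.0922+(1−p*)·189.1675)/1.13=136.1499; Δ=(150.0922−189.1675)/(193.5436−108.2532)=-0.4581; B=V−Δ·S=211.2948
Node (0,0) S=139.0000: V=(p*·136.1499+(1−p*)·160.3061)/1.13=122.5421; Δ=(136.1499−160.3061)/(164.0200−91.7400)=-0.3342; B=V−Δ·S=168.9964
Each (Δ,B) replicates both successor values, so the strategy is self-financing and V0 is arbitrage-free.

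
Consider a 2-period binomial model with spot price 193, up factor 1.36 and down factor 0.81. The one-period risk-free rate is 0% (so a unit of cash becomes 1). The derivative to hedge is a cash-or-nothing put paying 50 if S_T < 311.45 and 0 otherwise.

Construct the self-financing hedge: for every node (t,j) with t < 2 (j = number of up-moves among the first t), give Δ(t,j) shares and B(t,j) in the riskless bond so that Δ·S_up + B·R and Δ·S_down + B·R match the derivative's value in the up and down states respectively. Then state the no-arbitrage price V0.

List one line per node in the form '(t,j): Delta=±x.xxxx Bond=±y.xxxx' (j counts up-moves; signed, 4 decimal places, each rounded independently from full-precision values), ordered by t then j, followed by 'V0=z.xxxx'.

Risk-neutral probability p* = (R−d)/(u−d) = (1−0.81)/(1.36−0.81) = 0.3455.
Terminal payoffs: V(2,0)=50.0000, V(2,1)=50.0000, V(2,2)=0.0000
Node (1,0) S=156.3300: V=(p*·50.0000+(1−p*)·50.0000)/1=50.0000; Δ=(50.0000−50.0000)/(212.6088−126.6273)=0.0000; B=V−Δ·S=50.0000
Node (1,1) S=262.4800: V=(p*·0.0000+(1−p*)·50.0000)/1=32.7273; Δ=(0.0000−50.0000)/(356.9728−212.6088)=-0.3463; B=V−Δ·S=123.6364
Node (0,0) S=193.0000: V=(p*·32.7273+(1−p*)·50.0000)/1=44.0331; Δ=(32.7273−50.0000)/(262.4800−156.3300)=-0.1627; B=V−Δ·S=75.4380
Root portfolio cost Δ·193+B reproduces V0=44.0331.

(0,0): Delta=-0.1627 Bond=75.4380
(1,0): Delta=0.0000 Bond=50.0000
(1,1): Delta=-0.3463 Bond=123.6364
V0=44.0331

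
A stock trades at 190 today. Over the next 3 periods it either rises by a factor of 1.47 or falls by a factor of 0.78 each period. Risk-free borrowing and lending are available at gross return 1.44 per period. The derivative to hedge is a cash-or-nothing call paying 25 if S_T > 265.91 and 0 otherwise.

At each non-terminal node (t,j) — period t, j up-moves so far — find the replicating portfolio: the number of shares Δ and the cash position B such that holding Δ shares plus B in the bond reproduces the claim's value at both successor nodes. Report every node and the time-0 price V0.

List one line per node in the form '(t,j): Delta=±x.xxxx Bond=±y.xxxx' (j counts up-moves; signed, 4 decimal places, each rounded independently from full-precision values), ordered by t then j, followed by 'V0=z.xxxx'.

(0,0): Delta=0.0076 Bond=6.8730
(1,0): Delta=0.1624 Bond=-13.0363
(1,1): Delta=0.0039 Bond=10.9396
(2,0): Delta=0.0000 Bond=0.0000
(2,1): Delta=0.1663 Bond=-19.6256
(2,2): Delta=0.0000 Bond=17.3611
V0=8.3263

The replicating-portfolio and risk-neutral prices coincide; use p* = (1.44−0.78)/(1.47−0.78) = 0.9565 for the latter.
Terminal values V(3,·): V(3,0)=0.0000, V(3,1)=0.0000, V(3,2)=25.0000, V(3,3)=25.0000
(2,0): S=115.5960. Δ = (V_up−V_dn)/(S_up−S_dn) = (0.0000−0.0000)/(169.9261−90.1649) = 0.0000. V = [p*·0.0000 + (1−p*)·0.0000]/1.44 = 0.0000. B = V − Δ·S = 0.0000.
(2,1): S=217.8540. Δ = (V_up−V_dn)/(S_up−S_dn) = (25.0000−0.0000)/(320.2454−169.9261) = 0.1663. V = [p*·25.0000 + (1−p*)·0.0000]/1.44 = 16.6063. B = V − Δ·S = -19.6256.
(2,2): S=410.5710. Δ = (V_up−V_dn)/(S_up−S_dn) = (25.0000−25.0000)/(603.5394−320.2454) = 0.0000. V = [p*·25.0000 + (1−p*)·25.0000]/1.44 = 17.3611. B = V − Δ·S = 17.3611.
(1,0): S=148.2000. Δ = (V_up−V_dn)/(S_up−S_dn) = (16.6063−0.0000)/(217.8540−115.5960) = 0.1624. V = [p*·16.6063 + (1−p*)·0.0000]/1.44 = 11.0307. B = V − Δ·S = -13.0363.
(1,1): S=279.3000. Δ = (V_up−V_dn)/(S_up−S_dn) = (17.3611−16.6063)/(410.5710−217.8540) = 0.0039. V = [p*·17.3611 + (1−p*)·16.6063]/1.44 = 12.0335. B = V − Δ·S = 10.9396.
(0,0): S=190.0000. Δ = (V_up−V_dn)/(S_up−S_dn) = (12.0335−11.0307)/(279.3000−148.2000) = 0.0076. V = [p*·12.0335 + (1−p*)·11.0307]/1.44 = 8.3263. B = V − Δ·S = 6.8730.
Self-financing check: at every node Δ·S+B equals the discounted successor values.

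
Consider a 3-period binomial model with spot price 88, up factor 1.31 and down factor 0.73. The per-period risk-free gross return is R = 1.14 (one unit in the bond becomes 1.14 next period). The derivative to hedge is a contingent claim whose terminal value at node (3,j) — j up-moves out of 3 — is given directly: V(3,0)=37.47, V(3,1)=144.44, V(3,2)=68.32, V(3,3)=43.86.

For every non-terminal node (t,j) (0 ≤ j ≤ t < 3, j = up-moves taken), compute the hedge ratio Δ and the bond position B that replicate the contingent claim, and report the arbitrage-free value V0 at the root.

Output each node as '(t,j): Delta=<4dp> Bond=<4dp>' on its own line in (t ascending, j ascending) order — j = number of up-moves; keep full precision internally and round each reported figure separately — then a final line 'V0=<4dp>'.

The replicating-portfolio and risk-neutral prices coincide; use p* = (1.14−0.73)/(1.31−0.73) = 0.7069 for the latter.
At expiry t=3: V(3,0)=37.4700, V(3,1)=144.4400, V(3,2)=68.3200, V(3,3)=43.8600
Node (2,0) S=46.8952: V=(p*·144.4400+(1−p*)·37.4700)/1.14=99.1989; Δ=(144.4400−37.4700)/(61.4327−34.2335)=3.9328; B=V−Δ·S=-85.2322
Node (2,1) S=84.1544: V=(p*·68.3200+(1−p*)·144.4400)/1.14=79.5009; Δ=(68.3200−144.4400)/(110.2423−61.4327)=-1.5595; B=V−Δ·S=210.7423
Node (2,2) S=151.0168: V=(p*·43.8600+(1−p*)·68.3200)/1.14=44.7626; Δ=(43.8600−68.3200)/(197.8320−110.2423)=-0.2793; B=V−Δ·S=86.9350
Node (1,0) S=64.2400: V=(p*·79.5009+(1−p*)·99.1989)/1.14=74.8022; Δ=(79.5009−99.1989)/(84.1544−46.8952)=-0.5287; B=V−Δ·S=108.7642
Node (1,1) S=115.2800: V=(p*·44.7626+(1−p*)·79.5009)/1.14=48.1969; Δ=(44.7626−79.5009)/(151.0168−84.1544)=-0.5195; B=V−Δ·S=108.0906
Node (0,0) S=88.0000: V=(p*·48.1969+(1−p*)·74.8022)/1.14=49.1184; Δ=(48.1969−74.8022)/(115.2800−64.2400)=-0.5213; B=V−Δ·S=94.9895
Self-financing check: at every node Δ·S+B equals the discounted successor values.

(0,0): Delta=-0.5213 Bond=94.9895
(1,0): Delta=-0.5287 Bond=108.7642
(1,1): Delta=-0.5195 Bond=108.0906
(2,0): Delta=3.9328 Bond=-85.2322
(2,1): Delta=-1.5595 Bond=210.7423
(2,2): Delta=-0.2793 Bond=86.9350
V0=49.1184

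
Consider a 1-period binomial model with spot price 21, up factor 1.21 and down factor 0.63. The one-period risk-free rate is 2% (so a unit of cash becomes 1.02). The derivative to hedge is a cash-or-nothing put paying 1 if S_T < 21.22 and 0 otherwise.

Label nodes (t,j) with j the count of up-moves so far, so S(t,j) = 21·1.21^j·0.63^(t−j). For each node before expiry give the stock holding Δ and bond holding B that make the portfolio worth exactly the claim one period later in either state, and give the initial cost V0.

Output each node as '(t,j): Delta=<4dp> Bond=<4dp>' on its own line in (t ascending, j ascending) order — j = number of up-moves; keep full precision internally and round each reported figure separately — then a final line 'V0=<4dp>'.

(0,0): Delta=-0.0821 Bond=2.0453
V0=0.3212

No-arbitrage ⇒ martingale measure with p* = (R−d)/(u−d) = 0.6724.
At expiry t=1: V(1,0)=1.0000, V(1,1)=0.0000
Node (0,0) S=21.0000: V=(p*·0.0000+(1−p*)·1.0000)/1.02=0.3212; Δ=(0.0000−1.0000)/(25.4100−13.2300)=-0.0821; B=V−Δ·S=2.0453
The time-0 hedge costs 0.3212, which is the no-arbitrage price.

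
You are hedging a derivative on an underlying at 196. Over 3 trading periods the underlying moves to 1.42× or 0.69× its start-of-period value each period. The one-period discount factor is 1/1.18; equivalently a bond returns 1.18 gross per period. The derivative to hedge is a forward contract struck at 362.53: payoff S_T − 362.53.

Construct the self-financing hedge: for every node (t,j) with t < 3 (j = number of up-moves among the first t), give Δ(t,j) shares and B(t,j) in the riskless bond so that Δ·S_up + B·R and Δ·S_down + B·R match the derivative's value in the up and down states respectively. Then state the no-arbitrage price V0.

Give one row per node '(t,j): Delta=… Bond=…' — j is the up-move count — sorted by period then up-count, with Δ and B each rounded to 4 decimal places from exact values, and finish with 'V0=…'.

(0,0): Delta=1.0000 Bond=-220.6470
(1,0): Delta=1.0000 Bond=-260.3634
(1,1): Delta=1.0000 Bond=-260.3634
(2,0): Delta=1.0000 Bond=-307.2288
(2,1): Delta=1.0000 Bond=-307.2288
(2,2): Delta=1.0000 Bond=-307.2288
V0=-24.6470

Risk-neutral probability p* = (R−d)/(u−d) = (1.18−0.69)/(1.42−0.69) = 0.6712.
Payoff layer (t=3): V(3,0)=-298.1422, V(3,1)=-230.0218, V(3,2)=-89.8321, V(3,3)=198.6744
(2,0): S=93.3156. Δ = (V_up−V_dn)/(S_up−S_dn) = (-230.0218−-298.1422)/(132.5082−64.3878) = 1.0000. V = [p*·-230.0218 + (1−p*)·-298.1422]/1.18 = -213.9132. B = V − Δ·S = -307.2288.
(2,1): S=192.0408. Δ = (V_up−V_dn)/(S_up−S_dn) = (-89.8321−-230.0218)/(272.6979−132.5082) = 1.0000. V = [p*·-89.8321 + (1−p*)·-230.0218]/1.18 = -115.1880. B = V − Δ·S = -307.2288.
(2,2): S=395.2144. Δ = (V_up−V_dn)/(S_up−S_dn) = (198.6744−-89.8321)/(561.2044−272.6979) = 1.0000. V = [p*·198.6744 + (1−p*)·-89.8321]/1.18 = 87.9856. B = V − Δ·S = -307.2288.
(1,0): S=135.2400. Δ = (V_up−V_dn)/(S_up−S_dn) = (-115.1880−-213.9132)/(192.0408−93.3156) = 1.0000. V = [p*·-115.1880 + (1−p*)·-213.9132]/1.18 = -125.1234. B = V − Δ·S = -260.3634.
(1,1): S=278.3200. Δ = (V_up−V_dn)/(S_up−S_dn) = (87.9856−-115.1880)/(395.2144−192.0408) = 1.0000. V = [p*·87.9856 + (1−p*)·-115.1880]/1.18 = 17.9566. B = V − Δ·S = -260.3634.
(0,0): S=196.0000. Δ = (V_up−V_dn)/(S_up−S_dn) = (17.9566−-125.1234)/(278.3200−135.2400) = 1.0000. V = [p*·17.9566 + (1−p*)·-125.1234]/1.18 = -24.6470. B = V − Δ·S = -220.6470.
Check: Δ(0,0)·S0 + B(0,0) = -24.6470 = V0.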